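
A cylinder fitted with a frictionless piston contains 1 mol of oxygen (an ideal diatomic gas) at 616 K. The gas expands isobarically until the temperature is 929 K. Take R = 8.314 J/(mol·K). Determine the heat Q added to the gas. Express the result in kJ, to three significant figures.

Q ≈ 9.11 kJ

Isobaric: W = nRΔT = (1)(8.314)(313) = 2602 J.
ΔU = nCᵥΔT with Cᵥ = 5R/2: ΔU = (1)(20.79)(313) = 6506 J.
Q = ΔU + W = 6506 + 2602 = 9108 J.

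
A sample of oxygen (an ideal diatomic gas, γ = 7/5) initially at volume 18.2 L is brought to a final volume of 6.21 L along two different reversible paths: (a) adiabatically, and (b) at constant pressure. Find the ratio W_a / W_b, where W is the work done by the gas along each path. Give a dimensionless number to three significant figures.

Path (a) adiabatic: W = P₁V₁(1 − (V₁/V₂)^(γ−1))/(γ−1) → W_a/(P₁V₁) = -1.344.
Path (b) isobaric: W = P₁(V₂ − V₁) → W_b/(P₁V₁) = -0.6588.
W_a / W_b = -1.344 / -0.6588 = 2.039.

W_a / W_b ≈ 2.04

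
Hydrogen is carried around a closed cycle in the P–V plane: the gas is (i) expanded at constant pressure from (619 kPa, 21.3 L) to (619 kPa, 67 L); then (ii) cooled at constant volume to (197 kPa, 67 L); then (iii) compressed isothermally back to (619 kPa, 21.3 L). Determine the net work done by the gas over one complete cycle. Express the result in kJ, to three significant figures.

Leg (i): W = PΔV = (619)(67 − 21.3) = 28288 J.
Leg (ii): W = 0.
Leg (iii): W = PᵢVᵢ ln(V_f/Vᵢ) = (13199) ln(21.3/67) = -15126 J.
W_net = 28288 − 15126 = 13162 J.

W_net ≈ 13.2 kJ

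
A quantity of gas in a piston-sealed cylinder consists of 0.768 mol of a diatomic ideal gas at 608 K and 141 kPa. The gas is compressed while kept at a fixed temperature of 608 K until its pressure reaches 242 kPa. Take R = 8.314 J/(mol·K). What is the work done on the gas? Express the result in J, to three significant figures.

Isothermal process: W = nRT ln(V₂/V₁) = nRT ln(P₁/P₂).
W = (0.768)(8.314)(608) × ln(141/242)
  = 3882 × ln(0.5826) = 3882 × -0.5402
W_by_gas = -2097 J; work on gas = −W_by = 2097 J.

W ≈ 2100 J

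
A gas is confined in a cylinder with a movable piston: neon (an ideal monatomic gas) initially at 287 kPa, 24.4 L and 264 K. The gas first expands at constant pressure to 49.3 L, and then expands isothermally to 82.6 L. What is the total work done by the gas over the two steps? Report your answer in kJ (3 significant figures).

Step 1 (isobaric): W = PΔV = (287 kPa)(49.3 − 24.4 L) = 7146 J.
After step 1: P = 287 kPa, V = 49.3 L, T = 533.4 K.
Step 2 (isothermal): W = P₁V₁ ln(V₂/V₁) = (14149) ln(82.6/49.3) = 7302 J.
W_total = 7146 + 7302 = 14448 J.

W_total ≈ 14.4 kJ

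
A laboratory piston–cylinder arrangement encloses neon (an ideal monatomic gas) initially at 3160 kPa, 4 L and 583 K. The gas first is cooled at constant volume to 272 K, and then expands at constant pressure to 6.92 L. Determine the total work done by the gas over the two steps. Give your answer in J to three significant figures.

W_total ≈ 4300 J

Step 1 (isochoric): W = 0 (constant volume).
After step 1: P = 1474 kPa (V unchanged).
Step 2 (isobaric): W = PΔV = (1474 kPa)(6.92 − 4 L) = 4305 J.
W_total = 0 + 4305 = 4305 J.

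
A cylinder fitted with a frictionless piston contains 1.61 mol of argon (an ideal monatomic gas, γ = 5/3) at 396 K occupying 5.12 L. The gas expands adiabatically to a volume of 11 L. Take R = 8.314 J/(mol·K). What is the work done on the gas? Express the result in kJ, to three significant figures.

W ≈ -3.18 kJ

Adiabatic: TV^(γ−1) = const with γ = 5/3.
T₂ = T₁ (V₁/V₂)^(γ−1) = 396 × (5.12/11)^0.667 = 396 × 0.6006 = 237.8 K.
W_by = nCᵥ(T₁ − T₂) = (1.61)(12.47)(396 − 237.8) = 3176 J.
Work on gas = −W_by = -3176 J.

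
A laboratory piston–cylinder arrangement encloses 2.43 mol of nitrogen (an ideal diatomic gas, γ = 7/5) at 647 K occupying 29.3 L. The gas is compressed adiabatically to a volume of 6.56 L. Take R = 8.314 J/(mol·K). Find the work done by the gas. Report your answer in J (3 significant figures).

Adiabatic: TV^(γ−1) = const with γ = 7/5.
T₂ = T₁ (V₁/V₂)^(γ−1) = 647 × (29.3/6.56)^0.4 = 647 × 1.82 = 1177 K.
W_by = nCᵥ(T₁ − T₂) = (2.43)(20.79)(647 − 1177) = -26785 J.

W ≈ -26800 J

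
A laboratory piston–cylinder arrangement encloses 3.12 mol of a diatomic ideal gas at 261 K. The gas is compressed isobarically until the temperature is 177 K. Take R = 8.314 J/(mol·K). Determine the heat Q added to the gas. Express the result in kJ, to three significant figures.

Q ≈ -7.63 kJ

Isobaric: W = nRΔT = (3.12)(8.314)(-84) = -2179 J.
ΔU = nCᵥΔT with Cᵥ = 5R/2: ΔU = (3.12)(20.79)(-84) = -5447 J.
Q = ΔU + W = -5447 − 2179 = -7626 J.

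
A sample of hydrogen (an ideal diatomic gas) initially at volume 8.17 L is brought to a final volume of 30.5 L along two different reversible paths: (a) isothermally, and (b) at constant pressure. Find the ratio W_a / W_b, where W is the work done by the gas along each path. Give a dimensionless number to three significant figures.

Path (a) isothermal: W = P₁V₁ ln(V₂/V₁) → W_a/(P₁V₁) = 1.317.
Path (b) isobaric: W = P₁(V₂ − V₁) → W_b/(P₁V₁) = 2.733.
W_a / W_b = 1.317 / 2.733 = 0.482.

W_a / W_b ≈ 0.482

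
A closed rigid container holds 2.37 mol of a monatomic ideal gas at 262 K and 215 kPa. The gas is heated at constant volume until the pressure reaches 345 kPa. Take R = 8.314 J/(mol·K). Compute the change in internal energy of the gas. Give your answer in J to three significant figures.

Constant volume ⇒ W = 0, so Q = ΔU = nCᵥΔT with Cᵥ = 3R/2 = 12.47 J/(mol·K).
At constant V, T₂/T₁ = P₂/P₁ ⇒ ΔT = T₁(P₂/P₁ − 1) = 262·(345/215 − 1) = 158.4 K.
ΔU = (2.37)(12.47)(158.4) = 4682 J.

ΔU ≈ 4680 J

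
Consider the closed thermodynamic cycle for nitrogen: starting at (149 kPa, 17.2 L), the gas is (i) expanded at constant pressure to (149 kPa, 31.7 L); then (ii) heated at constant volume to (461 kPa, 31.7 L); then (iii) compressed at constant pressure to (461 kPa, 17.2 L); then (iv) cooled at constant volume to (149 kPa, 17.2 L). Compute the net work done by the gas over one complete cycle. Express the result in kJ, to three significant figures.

Constant-volume legs do no work.
W(i) = (149)(31.7 − 17.2) = 2160 J; W(iii) = (461)(17.2 − 31.7) = -6684 J.
W_net = 2160 − 6684 = -4524 J (the counter-clockwise enclosed area).

W_net ≈ -4.52 kJ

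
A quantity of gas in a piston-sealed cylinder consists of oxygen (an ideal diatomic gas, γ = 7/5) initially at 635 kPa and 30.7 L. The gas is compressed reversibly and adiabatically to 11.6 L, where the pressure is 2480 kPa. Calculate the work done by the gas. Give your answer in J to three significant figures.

Adiabatic: W = (P₁V₁ − P₂V₂)/(γ − 1) with γ = 7/5.
P₁V₁ = 19494 J, P₂V₂ = 28768 J.
W = (19494 − 28768) / 0.4 = -23184 J.

W ≈ -23200 J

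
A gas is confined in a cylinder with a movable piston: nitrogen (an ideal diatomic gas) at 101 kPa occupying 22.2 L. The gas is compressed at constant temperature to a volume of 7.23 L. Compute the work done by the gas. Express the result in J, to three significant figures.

W ≈ -2520 J

Isothermal: W = nRT ln(V₂/V₁) = P₁V₁ ln(V₂/V₁).
P₁V₁ = (101 kPa)(22.2 L) = 2242 J.
W = 2242 × ln(7.23/22.2) = 2242 × -1.122
W_by_gas = -2515 J.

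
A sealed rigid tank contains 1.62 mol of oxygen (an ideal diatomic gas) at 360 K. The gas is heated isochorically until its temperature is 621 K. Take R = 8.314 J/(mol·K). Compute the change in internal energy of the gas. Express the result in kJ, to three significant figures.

Constant volume ⇒ W = 0, so Q = ΔU = nCᵥΔT with Cᵥ = 5R/2 = 20.79 J/(mol·K).
ΔU = (1.62)(20.79)(621 − 360) = 8788 J.

ΔU ≈ 8.79 kJ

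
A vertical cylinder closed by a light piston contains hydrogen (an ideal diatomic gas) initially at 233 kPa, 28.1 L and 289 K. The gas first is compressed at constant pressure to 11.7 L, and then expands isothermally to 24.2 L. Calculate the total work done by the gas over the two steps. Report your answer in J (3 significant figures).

W_total ≈ -1840 J

Step 1 (isobaric): W = PΔV = (233 kPa)(11.7 − 28.1 L) = -3821 J.
After step 1: P = 233 kPa, V = 11.7 L, T = 120.3 K.
Step 2 (isothermal): W = P₁V₁ ln(V₂/V₁) = (2726) ln(24.2/11.7) = 1981 J.
W_total = -3821 + 1981 = -1840 J.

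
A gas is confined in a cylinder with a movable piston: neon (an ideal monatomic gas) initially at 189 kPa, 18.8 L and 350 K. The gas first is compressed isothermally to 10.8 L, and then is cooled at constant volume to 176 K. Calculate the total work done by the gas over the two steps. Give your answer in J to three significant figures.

W_total ≈ -1970 J

Step 1 (isothermal): W = P₁V₁ ln(V₂/V₁) = (3553) ln(10.8/18.8) = -1970 J.
Step 2 (isochoric): W = 0 (constant volume).
W_total = -1970 + 0 = -1970 J.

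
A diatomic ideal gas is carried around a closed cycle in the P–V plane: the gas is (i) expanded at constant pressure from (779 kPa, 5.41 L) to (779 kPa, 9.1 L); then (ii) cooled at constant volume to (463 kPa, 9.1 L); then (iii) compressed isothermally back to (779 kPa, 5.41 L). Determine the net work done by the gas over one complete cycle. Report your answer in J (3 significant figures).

Leg (i): W = PΔV = (779)(9.1 − 5.41) = 2875 J.
Leg (ii): W = 0.
Leg (iii): W = PᵢVᵢ ln(V_f/Vᵢ) = (4213) ln(5.41/9.1) = -2191 J.
W_net = 2875 − 2191 = 683.5 J.

W_net ≈ 683 J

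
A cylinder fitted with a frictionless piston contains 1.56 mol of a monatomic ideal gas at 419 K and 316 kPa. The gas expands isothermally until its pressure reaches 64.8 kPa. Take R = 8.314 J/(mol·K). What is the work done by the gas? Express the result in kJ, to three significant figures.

Isothermal process: W = nRT ln(V₂/V₁) = nRT ln(P₁/P₂).
W = (1.56)(8.314)(419) × ln(316/64.8)
  = 5434 × ln(4.877) = 5434 × 1.584
W_by_gas = 8610 J.

W ≈ 8.61 kJ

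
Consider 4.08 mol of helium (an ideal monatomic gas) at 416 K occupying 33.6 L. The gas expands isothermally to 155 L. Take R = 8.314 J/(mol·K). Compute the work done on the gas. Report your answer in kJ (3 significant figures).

W ≈ -21.6 kJ

Isothermal: W = nRT ln(V₂/V₁).
W = (4.08)(8.314)(416) × ln(155/33.6)
  = 14111 × 1.529
W_by_gas = 21575 J; work on gas = −W_by = -21575 J.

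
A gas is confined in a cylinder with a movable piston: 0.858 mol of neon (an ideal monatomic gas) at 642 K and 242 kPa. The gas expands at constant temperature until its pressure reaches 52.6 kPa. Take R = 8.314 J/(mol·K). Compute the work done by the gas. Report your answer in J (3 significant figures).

W ≈ 6990 J

Isothermal process: W = nRT ln(V₂/V₁) = nRT ln(P₁/P₂).
W = (0.858)(8.314)(642) × ln(242/52.6)
  = 4580 × ln(4.601) = 4580 × 1.526
W_by_gas = 6990 J.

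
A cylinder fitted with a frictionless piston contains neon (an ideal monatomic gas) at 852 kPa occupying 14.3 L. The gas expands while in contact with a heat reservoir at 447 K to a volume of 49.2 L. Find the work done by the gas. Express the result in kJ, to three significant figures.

W ≈ 15.1 kJ

Isothermal: W = nRT ln(V₂/V₁) = P₁V₁ ln(V₂/V₁).
P₁V₁ = (852 kPa)(14.3 L) = 12184 J.
W = 12184 × ln(49.2/14.3) = 12184 × 1.236
W_by_gas = 15054 J.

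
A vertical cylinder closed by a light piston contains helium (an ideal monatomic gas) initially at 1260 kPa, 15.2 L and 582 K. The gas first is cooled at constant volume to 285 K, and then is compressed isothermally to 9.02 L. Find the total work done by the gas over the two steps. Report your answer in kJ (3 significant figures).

Step 1 (isochoric): W = 0 (constant volume).
After step 1: P = 617 kPa (V unchanged).
Step 2 (isothermal): W = P₁V₁ ln(V₂/V₁) = (9379) ln(9.02/15.2) = -4894 J.
W_total = 0 − 4894 = -4894 J.

W_total ≈ -4.89 kJ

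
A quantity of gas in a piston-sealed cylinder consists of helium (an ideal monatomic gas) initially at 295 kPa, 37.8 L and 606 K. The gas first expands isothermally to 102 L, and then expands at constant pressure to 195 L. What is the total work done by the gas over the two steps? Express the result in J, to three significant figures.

Step 1 (isothermal): W = P₁V₁ ln(V₂/V₁) = (11151) ln(102/37.8) = 11069 J.
After step 1: P = 109.3 kPa, V = 102 L, T = 606 K.
Step 2 (isobaric): W = PΔV = (109.3 kPa)(195 − 102 L) = 10167 J.
W_total = 11069 + 10167 = 21236 J.

W_total ≈ 21200 J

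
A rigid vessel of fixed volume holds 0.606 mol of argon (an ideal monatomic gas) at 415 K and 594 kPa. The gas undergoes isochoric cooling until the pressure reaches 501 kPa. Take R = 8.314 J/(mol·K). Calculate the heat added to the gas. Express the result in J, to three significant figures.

Q ≈ -491 J

Constant volume ⇒ W = 0, so Q = ΔU = nCᵥΔT with Cᵥ = 3R/2 = 12.47 J/(mol·K).
At constant V, T₂/T₁ = P₂/P₁ ⇒ ΔT = T₁(P₂/P₁ − 1) = 415·(501/594 − 1) = -64.97 K.
ΔU = (0.606)(12.47)(-64.97) = -491 J.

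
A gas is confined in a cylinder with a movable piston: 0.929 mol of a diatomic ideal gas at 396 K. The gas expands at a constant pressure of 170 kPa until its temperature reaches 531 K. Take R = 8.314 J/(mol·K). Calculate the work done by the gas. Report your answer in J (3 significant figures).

W ≈ 1040 J

Isobaric: W = P ΔV = nR ΔT.
W = (0.929)(8.314)(531 − 396) = 1043 J.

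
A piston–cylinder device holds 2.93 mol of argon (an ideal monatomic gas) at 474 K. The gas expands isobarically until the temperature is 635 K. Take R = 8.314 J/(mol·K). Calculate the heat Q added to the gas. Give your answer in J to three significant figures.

Q ≈ 9800 J

Isobaric: W = nRΔT = (2.93)(8.314)(161) = 3922 J.
ΔU = nCᵥΔT with Cᵥ = 3R/2: ΔU = (2.93)(12.47)(161) = 5883 J.
Q = ΔU + W = 5883 + 3922 = 9805 J.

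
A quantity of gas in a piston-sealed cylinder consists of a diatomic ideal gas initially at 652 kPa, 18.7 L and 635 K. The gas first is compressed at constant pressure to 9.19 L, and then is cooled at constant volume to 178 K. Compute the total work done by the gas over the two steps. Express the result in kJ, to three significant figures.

Step 1 (isobaric): W = PΔV = (652 kPa)(9.19 − 18.7 L) = -6201 J.
Step 2 (isochoric): W = 0 (constant volume).
W_total = -6201 + 0 = -6201 J.

W_total ≈ -6.20 kJ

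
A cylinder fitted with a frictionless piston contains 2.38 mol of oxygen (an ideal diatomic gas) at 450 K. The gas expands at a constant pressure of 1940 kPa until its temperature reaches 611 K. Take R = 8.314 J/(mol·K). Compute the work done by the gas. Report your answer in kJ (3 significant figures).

W ≈ 3.19 kJ

Isobaric: W = P ΔV = nR ΔT.
W = (2.38)(8.314)(611 − 450) = 3186 J.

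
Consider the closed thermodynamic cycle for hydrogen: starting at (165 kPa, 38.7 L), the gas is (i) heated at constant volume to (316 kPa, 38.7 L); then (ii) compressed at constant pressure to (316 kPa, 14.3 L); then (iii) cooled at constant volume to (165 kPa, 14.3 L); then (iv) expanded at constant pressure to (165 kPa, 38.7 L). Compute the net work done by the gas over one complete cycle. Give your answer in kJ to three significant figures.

W_net ≈ -3.68 kJ

Constant-volume legs do no work.
W(ii) = (316)(14.3 − 38.7) = -7710 J; W(iv) = (165)(38.7 − 14.3) = 4026 J.
W_net = -7710 + 4026 = -3684 J (the counter-clockwise enclosed area).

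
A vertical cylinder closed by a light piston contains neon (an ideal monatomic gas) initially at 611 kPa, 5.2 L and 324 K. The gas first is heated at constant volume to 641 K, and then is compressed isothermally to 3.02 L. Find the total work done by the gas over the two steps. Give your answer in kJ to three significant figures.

Step 1 (isochoric): W = 0 (constant volume).
After step 1: P = 1209 kPa (V unchanged).
Step 2 (isothermal): W = P₁V₁ ln(V₂/V₁) = (6286) ln(3.02/5.2) = -3416 J.
W_total = 0 − 3416 = -3416 J.

W_total ≈ -3.42 kJ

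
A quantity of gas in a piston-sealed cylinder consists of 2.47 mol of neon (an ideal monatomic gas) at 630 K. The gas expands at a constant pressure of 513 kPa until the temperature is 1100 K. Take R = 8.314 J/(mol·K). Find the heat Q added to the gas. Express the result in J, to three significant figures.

Isobaric: W = nRΔT = (2.47)(8.314)(470) = 9652 J.
ΔU = nCᵥΔT with Cᵥ = 3R/2: ΔU = (2.47)(12.47)(470) = 14478 J.
Q = ΔU + W = 14478 + 9652 = 24129 J.

Q ≈ 24100 J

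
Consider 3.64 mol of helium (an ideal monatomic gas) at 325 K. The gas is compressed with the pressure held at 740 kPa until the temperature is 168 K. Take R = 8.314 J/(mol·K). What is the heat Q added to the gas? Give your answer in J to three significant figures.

Q ≈ -11900 J

Isobaric: W = nRΔT = (3.64)(8.314)(-157) = -4751 J.
ΔU = nCᵥΔT with Cᵥ = 3R/2: ΔU = (3.64)(12.47)(-157) = -7127 J.
Q = ΔU + W = -7127 − 4751 = -11878 J.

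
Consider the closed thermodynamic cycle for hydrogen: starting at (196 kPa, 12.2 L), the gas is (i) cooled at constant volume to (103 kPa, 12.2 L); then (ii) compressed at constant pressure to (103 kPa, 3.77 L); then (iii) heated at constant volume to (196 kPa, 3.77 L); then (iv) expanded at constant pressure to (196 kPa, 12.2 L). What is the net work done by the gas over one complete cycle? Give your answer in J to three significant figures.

W_net ≈ 784 J

Constant-volume legs do no work.
W(ii) = (103)(3.77 − 12.2) = -868.3 J; W(iv) = (196)(12.2 − 3.77) = 1652 J.
W_net = -868.3 + 1652 = 784 J (the clockwise enclosed area).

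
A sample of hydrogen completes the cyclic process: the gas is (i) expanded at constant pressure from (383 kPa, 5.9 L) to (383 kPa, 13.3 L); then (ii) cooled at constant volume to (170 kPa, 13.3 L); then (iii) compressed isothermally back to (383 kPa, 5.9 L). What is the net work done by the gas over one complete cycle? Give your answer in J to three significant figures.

W_net ≈ 996 J

Leg (i): W = PΔV = (383)(13.3 − 5.9) = 2834 J.
Leg (ii): W = 0.
Leg (iii): W = PᵢVᵢ ln(V_f/Vᵢ) = (2261) ln(5.9/13.3) = -1838 J.
W_net = 2834 − 1838 = 996.4 J.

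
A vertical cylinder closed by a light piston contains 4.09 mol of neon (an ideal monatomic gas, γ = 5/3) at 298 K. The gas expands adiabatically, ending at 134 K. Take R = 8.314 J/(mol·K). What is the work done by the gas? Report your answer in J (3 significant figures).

W ≈ 8370 J

Adiabatic ⇒ Q = 0, so W_by = −ΔU = nCᵥ(T₁ − T₂).
Cᵥ = 3R/2 = 12.47 J/(mol·K).
W = (4.09)(12.47)(298 − 134) = 8365 J.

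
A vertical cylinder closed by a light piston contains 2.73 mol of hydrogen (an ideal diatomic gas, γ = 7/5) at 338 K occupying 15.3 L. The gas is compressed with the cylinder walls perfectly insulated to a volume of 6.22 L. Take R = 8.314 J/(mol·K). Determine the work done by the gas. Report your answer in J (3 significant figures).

W ≈ -8310 J

Adiabatic: TV^(γ−1) = const with γ = 7/5.
T₂ = T₁ (V₁/V₂)^(γ−1) = 338 × (15.3/6.22)^0.4 = 338 × 1.433 = 484.5 K.
W_by = nCᵥ(T₁ − T₂) = (2.73)(20.79)(338 − 484.5) = -8312 J.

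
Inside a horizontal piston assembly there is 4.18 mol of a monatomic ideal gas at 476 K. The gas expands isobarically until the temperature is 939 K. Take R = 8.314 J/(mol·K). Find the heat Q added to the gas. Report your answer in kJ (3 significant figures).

Isobaric: W = nRΔT = (4.18)(8.314)(463) = 16090 J.
ΔU = nCᵥΔT with Cᵥ = 3R/2: ΔU = (4.18)(12.47)(463) = 24136 J.
Q = ΔU + W = 24136 + 16090 = 40226 J.

Q ≈ 40.2 kJ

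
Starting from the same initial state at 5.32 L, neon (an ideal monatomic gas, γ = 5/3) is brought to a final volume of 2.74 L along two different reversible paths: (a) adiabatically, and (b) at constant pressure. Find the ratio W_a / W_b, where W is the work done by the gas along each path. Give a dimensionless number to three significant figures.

Path (a) adiabatic: W = P₁V₁(1 − (V₁/V₂)^(γ−1))/(γ−1) → W_a/(P₁V₁) = -0.8345.
Path (b) isobaric: W = P₁(V₂ − V₁) → W_b/(P₁V₁) = -0.485.
W_a / W_b = -0.8345 / -0.485 = 1.721.

W_a / W_b ≈ 1.72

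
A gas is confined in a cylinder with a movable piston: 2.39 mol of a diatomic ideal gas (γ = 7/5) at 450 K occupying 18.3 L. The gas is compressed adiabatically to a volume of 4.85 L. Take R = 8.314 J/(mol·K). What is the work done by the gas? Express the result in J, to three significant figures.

W ≈ -15700 J

Adiabatic: TV^(γ−1) = const with γ = 7/5.
T₂ = T₁ (V₁/V₂)^(γ−1) = 450 × (18.3/4.85)^0.4 = 450 × 1.701 = 765.4 K.
W_by = nCᵥ(T₁ − T₂) = (2.39)(20.79)(450 − 765.4) = -15669 J.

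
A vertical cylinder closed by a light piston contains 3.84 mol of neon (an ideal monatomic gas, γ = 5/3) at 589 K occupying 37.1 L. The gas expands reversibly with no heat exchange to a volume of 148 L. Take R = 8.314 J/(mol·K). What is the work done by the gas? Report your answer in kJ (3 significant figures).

Adiabatic: TV^(γ−1) = const with γ = 5/3.
T₂ = T₁ (V₁/V₂)^(γ−1) = 589 × (37.1/148)^0.667 = 589 × 0.3976 = 234.2 K.
W_by = nCᵥ(T₁ − T₂) = (3.84)(12.47)(589 − 234.2) = 16993 J.

W ≈ 17.0 kJ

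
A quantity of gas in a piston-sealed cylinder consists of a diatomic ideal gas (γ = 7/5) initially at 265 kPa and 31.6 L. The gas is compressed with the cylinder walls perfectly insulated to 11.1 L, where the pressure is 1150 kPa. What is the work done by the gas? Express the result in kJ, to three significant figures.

W ≈ -11.0 kJ

Adiabatic: W = (P₁V₁ − P₂V₂)/(γ − 1) with γ = 7/5.
P₁V₁ = 8374 J, P₂V₂ = 12765 J.
W = (8374 − 12765) / 0.4 = -10978 J.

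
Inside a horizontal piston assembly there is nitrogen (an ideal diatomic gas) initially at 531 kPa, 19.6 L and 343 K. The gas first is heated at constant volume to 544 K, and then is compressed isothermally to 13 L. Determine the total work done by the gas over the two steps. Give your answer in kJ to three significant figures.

W_total ≈ -6.78 kJ

Step 1 (isochoric): W = 0 (constant volume).
After step 1: P = 842.2 kPa (V unchanged).
Step 2 (isothermal): W = P₁V₁ ln(V₂/V₁) = (16507) ln(13/19.6) = -6777 J.
W_total = 0 − 6777 = -6777 J.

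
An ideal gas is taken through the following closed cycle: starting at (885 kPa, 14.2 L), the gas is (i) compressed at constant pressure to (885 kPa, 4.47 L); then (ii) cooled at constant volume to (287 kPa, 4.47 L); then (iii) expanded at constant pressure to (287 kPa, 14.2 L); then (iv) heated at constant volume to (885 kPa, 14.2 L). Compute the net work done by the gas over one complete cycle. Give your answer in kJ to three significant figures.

W_net ≈ -5.82 kJ

Constant-volume legs do no work.
W(i) = (885)(4.47 − 14.2) = -8611 J; W(iii) = (287)(14.2 − 4.47) = 2793 J.
W_net = -8611 + 2793 = -5819 J (the counter-clockwise enclosed area).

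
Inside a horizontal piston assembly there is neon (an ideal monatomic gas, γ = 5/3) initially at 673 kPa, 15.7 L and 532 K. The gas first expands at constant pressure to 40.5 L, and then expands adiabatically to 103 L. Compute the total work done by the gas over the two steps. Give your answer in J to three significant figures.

W_total ≈ 35600 J

Step 1 (isobaric): W = PΔV = (673 kPa)(40.5 − 15.7 L) = 16690 J.
After step 1: P = 673 kPa, V = 40.5 L, T = 1372 K.
Step 2 (adiabatic): W = (P₁V₁ − P₂V₂)/(γ−1) = (27256 − 14629)/0.667 = 18941 J.
W_total = 16690 + 18941 = 35632 J.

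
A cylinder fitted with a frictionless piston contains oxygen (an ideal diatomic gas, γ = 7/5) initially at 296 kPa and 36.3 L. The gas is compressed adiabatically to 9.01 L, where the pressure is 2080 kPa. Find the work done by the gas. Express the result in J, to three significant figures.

W ≈ -20000 J

Adiabatic: W = (P₁V₁ − P₂V₂)/(γ − 1) with γ = 7/5.
P₁V₁ = 10745 J, P₂V₂ = 18741 J.
W = (10745 − 18741) / 0.4 = -19990 J.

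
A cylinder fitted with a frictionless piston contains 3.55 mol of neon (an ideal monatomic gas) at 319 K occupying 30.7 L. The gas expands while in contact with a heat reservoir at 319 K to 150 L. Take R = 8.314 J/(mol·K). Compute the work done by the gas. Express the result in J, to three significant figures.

W ≈ 14900 J

Isothermal: W = nRT ln(V₂/V₁).
W = (3.55)(8.314)(319) × ln(150/30.7)
  = 9415 × 1.586
W_by_gas = 14936 J.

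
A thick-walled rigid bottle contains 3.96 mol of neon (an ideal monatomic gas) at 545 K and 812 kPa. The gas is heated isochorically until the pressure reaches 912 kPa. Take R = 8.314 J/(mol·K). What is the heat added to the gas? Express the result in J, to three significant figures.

Q ≈ 3310 J

Constant volume ⇒ W = 0, so Q = ΔU = nCᵥΔT with Cᵥ = 3R/2 = 12.47 J/(mol·K).
At constant V, T₂/T₁ = P₂/P₁ ⇒ ΔT = T₁(P₂/P₁ − 1) = 545·(912/812 − 1) = 67.12 K.
ΔU = (3.96)(12.47)(67.12) = 3315 J.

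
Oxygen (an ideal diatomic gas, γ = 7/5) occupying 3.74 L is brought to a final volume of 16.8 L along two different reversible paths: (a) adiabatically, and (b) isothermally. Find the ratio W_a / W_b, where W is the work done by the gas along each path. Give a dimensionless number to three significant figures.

W_a / W_b ≈ 0.752

Path (a) adiabatic: W = P₁V₁(1 − (V₁/V₂)^(γ−1))/(γ−1) → W_a/(P₁V₁) = 1.129.
Path (b) isothermal: W = P₁V₁ ln(V₂/V₁) → W_b/(P₁V₁) = 1.502.
W_a / W_b = 1.129 / 1.502 = 0.7517.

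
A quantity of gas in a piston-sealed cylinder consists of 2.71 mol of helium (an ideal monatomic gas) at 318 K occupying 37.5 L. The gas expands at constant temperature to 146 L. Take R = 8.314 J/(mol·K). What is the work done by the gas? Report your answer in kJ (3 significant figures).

W ≈ 9.74 kJ

Isothermal: W = nRT ln(V₂/V₁).
W = (2.71)(8.314)(318) × ln(146/37.5)
  = 7165 × 1.359
W_by_gas = 9739 J.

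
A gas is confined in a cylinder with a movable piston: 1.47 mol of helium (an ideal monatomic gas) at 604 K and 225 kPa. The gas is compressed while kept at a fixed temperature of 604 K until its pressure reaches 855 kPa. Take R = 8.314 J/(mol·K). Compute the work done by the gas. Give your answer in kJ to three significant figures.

W ≈ -9.85 kJ

Isothermal process: W = nRT ln(V₂/V₁) = nRT ln(P₁/P₂).
W = (1.47)(8.314)(604) × ln(225/855)
  = 7382 × ln(0.2632) = 7382 × -1.335
W_by_gas = -9855 J.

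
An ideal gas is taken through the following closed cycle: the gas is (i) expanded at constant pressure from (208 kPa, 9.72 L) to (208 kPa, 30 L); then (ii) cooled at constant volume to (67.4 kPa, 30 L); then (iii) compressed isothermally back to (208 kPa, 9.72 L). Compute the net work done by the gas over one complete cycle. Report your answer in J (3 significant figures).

W_net ≈ 1940 J

Leg (i): W = PΔV = (208)(30 − 9.72) = 4218 J.
Leg (ii): W = 0.
Leg (iii): W = PᵢVᵢ ln(V_f/Vᵢ) = (2022) ln(9.72/30) = -2279 J.
W_net = 4218 − 2279 = 1939 J.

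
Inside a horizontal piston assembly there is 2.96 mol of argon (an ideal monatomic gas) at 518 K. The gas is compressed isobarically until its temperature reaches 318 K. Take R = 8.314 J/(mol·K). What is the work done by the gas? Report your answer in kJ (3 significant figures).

Isobaric: W = P ΔV = nR ΔT.
W = (2.96)(8.314)(318 − 518) = -4922 J.

W ≈ -4.92 kJ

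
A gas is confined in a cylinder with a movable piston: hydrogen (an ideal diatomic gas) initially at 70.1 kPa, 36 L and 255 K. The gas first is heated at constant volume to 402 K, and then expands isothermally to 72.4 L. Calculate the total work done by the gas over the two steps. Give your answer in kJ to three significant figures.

W_total ≈ 2.78 kJ

Step 1 (isochoric): W = 0 (constant volume).
After step 1: P = 110.5 kPa (V unchanged).
Step 2 (isothermal): W = P₁V₁ ln(V₂/V₁) = (3978) ln(72.4/36) = 2780 J.
W_total = 0 + 2780 = 2780 J.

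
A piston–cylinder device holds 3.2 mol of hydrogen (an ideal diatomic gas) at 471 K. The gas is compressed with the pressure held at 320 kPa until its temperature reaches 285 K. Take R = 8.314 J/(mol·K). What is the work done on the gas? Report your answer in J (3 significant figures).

W ≈ 4950 J

Isobaric: W = P ΔV = nR ΔT.
W = (3.2)(8.314)(285 − 471) = -4948 J.
Work on gas = −W_by = 4948 J.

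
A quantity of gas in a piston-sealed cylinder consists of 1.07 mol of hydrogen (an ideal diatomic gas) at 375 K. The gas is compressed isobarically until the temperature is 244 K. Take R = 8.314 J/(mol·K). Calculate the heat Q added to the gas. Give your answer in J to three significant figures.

Isobaric: W = nRΔT = (1.07)(8.314)(-131) = -1165 J.
ΔU = nCᵥΔT with Cᵥ = 5R/2: ΔU = (1.07)(20.79)(-131) = -2913 J.
Q = ΔU + W = -2913 − 1165 = -4079 J.

Q ≈ -4080 J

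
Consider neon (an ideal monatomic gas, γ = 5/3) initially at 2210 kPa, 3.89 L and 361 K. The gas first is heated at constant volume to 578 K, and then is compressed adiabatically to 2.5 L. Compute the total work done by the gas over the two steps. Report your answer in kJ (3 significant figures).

W_total ≈ -7.08 kJ

Step 1 (isochoric): W = 0 (constant volume).
After step 1: P = 3538 kPa (V unchanged).
Step 2 (adiabatic): W = (P₁V₁ − P₂V₂)/(γ−1) = (13765 − 18483)/0.667 = -7077 J.
W_total = 0 − 7077 = -7077 J.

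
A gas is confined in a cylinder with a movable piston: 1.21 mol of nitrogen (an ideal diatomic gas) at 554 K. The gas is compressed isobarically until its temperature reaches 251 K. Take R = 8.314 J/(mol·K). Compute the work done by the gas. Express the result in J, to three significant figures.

Isobaric: W = P ΔV = nR ΔT.
W = (1.21)(8.314)(251 − 554) = -3048 J.

W ≈ -3050 J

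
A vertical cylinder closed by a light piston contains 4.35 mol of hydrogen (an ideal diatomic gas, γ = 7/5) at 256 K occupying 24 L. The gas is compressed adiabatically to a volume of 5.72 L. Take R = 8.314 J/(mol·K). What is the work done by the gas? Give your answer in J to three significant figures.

Adiabatic: TV^(γ−1) = const with γ = 7/5.
T₂ = T₁ (V₁/V₂)^(γ−1) = 256 × (24/5.72)^0.4 = 256 × 1.775 = 454.3 K.
W_by = nCᵥ(T₁ − T₂) = (4.35)(20.79)(256 − 454.3) = -17931 J.

W ≈ -17900 J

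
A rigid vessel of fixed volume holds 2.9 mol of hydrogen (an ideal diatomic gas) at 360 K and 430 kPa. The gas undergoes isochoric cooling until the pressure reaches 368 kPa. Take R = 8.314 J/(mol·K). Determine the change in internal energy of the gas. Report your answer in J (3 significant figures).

ΔU ≈ -3130 J

Constant volume ⇒ W = 0, so Q = ΔU = nCᵥΔT with Cᵥ = 5R/2 = 20.79 J/(mol·K).
At constant V, T₂/T₁ = P₂/P₁ ⇒ ΔT = T₁(P₂/P₁ − 1) = 360·(368/430 − 1) = -51.91 K.
ΔU = (2.9)(20.79)(-51.91) = -3129 J.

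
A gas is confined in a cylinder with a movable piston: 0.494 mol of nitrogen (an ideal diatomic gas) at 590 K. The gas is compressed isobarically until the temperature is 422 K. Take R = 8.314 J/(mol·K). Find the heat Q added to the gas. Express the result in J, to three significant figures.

Q ≈ -2410 J

Isobaric: W = nRΔT = (0.494)(8.314)(-168) = -690 J.
ΔU = nCᵥΔT with Cᵥ = 5R/2: ΔU = (0.494)(20.79)(-168) = -1725 J.
Q = ΔU + W = -1725 − 690 = -2415 J.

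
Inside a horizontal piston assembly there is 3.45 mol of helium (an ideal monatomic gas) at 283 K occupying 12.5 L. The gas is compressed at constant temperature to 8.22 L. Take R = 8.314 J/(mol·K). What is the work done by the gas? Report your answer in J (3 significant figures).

Isothermal: W = nRT ln(V₂/V₁).
W = (3.45)(8.314)(283) × ln(8.22/12.5)
  = 8117 × -0.4192
W_by_gas = -3402 J.

W ≈ -3400 J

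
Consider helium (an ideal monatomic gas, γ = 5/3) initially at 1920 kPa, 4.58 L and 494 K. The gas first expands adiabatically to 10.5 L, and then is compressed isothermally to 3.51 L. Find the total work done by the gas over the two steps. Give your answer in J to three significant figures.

Step 1 (adiabatic): W = (P₁V₁ − P₂V₂)/(γ−1) = (8794 − 5058)/0.667 = 5604 J.
After step 1: P = 481.7 kPa, V = 10.5 L, T = 284.1 K.
Step 2 (isothermal): W = P₁V₁ ln(V₂/V₁) = (5058) ln(3.51/10.5) = -5542 J.
W_total = 5604 − 5542 = 61.9 J.

W_total ≈ 61.9 J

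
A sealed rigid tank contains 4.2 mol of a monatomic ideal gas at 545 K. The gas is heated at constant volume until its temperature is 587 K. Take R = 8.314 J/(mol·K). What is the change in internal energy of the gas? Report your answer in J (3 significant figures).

Constant volume ⇒ W = 0, so Q = ΔU = nCᵥΔT with Cᵥ = 3R/2 = 12.47 J/(mol·K).
ΔU = (4.2)(12.47)(587 − 545) = 2200 J.

ΔU ≈ 2200 J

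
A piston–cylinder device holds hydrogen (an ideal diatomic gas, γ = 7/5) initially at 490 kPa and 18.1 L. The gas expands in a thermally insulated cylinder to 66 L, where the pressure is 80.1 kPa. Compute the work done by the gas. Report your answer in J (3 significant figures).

W ≈ 8960 J

Adiabatic: W = (P₁V₁ − P₂V₂)/(γ − 1) with γ = 7/5.
P₁V₁ = 8869 J, P₂V₂ = 5287 J.
W = (8869 − 5287) / 0.4 = 8956 J.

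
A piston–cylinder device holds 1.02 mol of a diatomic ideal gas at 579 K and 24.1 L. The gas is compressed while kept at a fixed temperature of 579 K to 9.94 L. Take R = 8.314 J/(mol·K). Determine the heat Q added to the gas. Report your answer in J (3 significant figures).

Q ≈ -4350 J

Isothermal ⇒ ΔU = 0, so Q = W = nRT ln(V₂/V₁).
Q = (1.02)(8.314)(579) ln(9.94/24.1) = 4910 × -0.8856 = -4349 J.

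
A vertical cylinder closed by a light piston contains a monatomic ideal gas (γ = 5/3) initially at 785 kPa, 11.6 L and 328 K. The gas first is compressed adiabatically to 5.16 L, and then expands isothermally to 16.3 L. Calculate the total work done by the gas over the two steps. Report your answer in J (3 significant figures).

W_total ≈ 8190 J

Step 1 (adiabatic): W = (P₁V₁ − P₂V₂)/(γ−1) = (9106 − 15627)/0.667 = -9781 J.
After step 1: P = 3028 kPa, V = 5.16 L, T = 562.9 K.
Step 2 (isothermal): W = P₁V₁ ln(V₂/V₁) = (15627) ln(16.3/5.16) = 17974 J.
W_total = -9781 + 17974 = 8193 J.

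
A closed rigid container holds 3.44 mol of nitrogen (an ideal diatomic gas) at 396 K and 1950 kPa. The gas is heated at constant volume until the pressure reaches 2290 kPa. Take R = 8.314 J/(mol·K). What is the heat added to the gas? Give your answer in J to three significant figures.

Constant volume ⇒ W = 0, so Q = ΔU = nCᵥΔT with Cᵥ = 5R/2 = 20.79 J/(mol·K).
At constant V, T₂/T₁ = P₂/P₁ ⇒ ΔT = T₁(P₂/P₁ − 1) = 396·(2290/1950 − 1) = 69.05 K.
ΔU = (3.44)(20.79)(69.05) = 4937 J.

Q ≈ 4940 J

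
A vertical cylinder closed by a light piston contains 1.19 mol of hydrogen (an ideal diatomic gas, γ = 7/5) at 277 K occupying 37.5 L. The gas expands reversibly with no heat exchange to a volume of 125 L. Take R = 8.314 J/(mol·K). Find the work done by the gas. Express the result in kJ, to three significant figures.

Adiabatic: TV^(γ−1) = const with γ = 7/5.
T₂ = T₁ (V₁/V₂)^(γ−1) = 277 × (37.5/125)^0.4 = 277 × 0.6178 = 171.1 K.
W_by = nCᵥ(T₁ − T₂) = (1.19)(20.79)(277 − 171.1) = 2619 J.

W ≈ 2.62 kJ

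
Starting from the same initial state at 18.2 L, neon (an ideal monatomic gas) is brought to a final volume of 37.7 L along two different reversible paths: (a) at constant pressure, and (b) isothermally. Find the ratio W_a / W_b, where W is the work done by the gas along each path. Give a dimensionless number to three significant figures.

W_a / W_b ≈ 1.47

Path (a) isobaric: W = P₁(V₂ − V₁) → W_a/(P₁V₁) = 1.071.
Path (b) isothermal: W = P₁V₁ ln(V₂/V₁) → W_b/(P₁V₁) = 0.7282.
W_a / W_b = 1.071 / 0.7282 = 1.471.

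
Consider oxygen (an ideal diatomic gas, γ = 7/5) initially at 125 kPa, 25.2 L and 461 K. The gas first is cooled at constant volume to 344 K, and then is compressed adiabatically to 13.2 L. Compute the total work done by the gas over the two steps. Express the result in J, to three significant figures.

W_total ≈ -1730 J

Step 1 (isochoric): W = 0 (constant volume).
After step 1: P = 93.28 kPa (V unchanged).
Step 2 (adiabatic): W = (P₁V₁ − P₂V₂)/(γ−1) = (2351 − 3044)/0.4 = -1735 J.
W_total = 0 − 1735 = -1735 J.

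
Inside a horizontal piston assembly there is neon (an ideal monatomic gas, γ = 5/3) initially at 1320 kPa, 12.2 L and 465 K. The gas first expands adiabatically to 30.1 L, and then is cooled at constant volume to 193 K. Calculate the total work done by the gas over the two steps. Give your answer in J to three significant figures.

W_total ≈ 10900 J

Step 1 (adiabatic): W = (P₁V₁ − P₂V₂)/(γ−1) = (16104 − 8820)/0.667 = 10926 J.
Step 2 (isochoric): W = 0 (constant volume).
W_total = 10926 + 0 = 10926 J.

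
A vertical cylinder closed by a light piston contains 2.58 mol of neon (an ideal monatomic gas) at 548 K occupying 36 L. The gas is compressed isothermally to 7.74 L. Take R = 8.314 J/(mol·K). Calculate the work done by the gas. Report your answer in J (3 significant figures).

Isothermal: W = nRT ln(V₂/V₁).
W = (2.58)(8.314)(548) × ln(7.74/36)
  = 11755 × -1.537
W_by_gas = -18068 J.

W ≈ -18100 J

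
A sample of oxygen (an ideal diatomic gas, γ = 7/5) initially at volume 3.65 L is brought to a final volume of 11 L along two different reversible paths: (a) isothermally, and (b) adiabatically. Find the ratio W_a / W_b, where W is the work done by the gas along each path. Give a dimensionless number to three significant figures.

W_a / W_b ≈ 1.24

Path (a) isothermal: W = P₁V₁ ln(V₂/V₁) → W_a/(P₁V₁) = 1.103.
Path (b) adiabatic: W = P₁V₁(1 − (V₁/V₂)^(γ−1))/(γ−1) → W_b/(P₁V₁) = 0.8919.
W_a / W_b = 1.103 / 0.8919 = 1.237.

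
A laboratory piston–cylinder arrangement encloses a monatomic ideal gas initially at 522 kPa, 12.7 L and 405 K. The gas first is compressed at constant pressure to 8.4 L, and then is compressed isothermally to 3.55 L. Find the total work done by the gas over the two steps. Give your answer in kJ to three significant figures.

W_total ≈ -6.02 kJ

Step 1 (isobaric): W = PΔV = (522 kPa)(8.4 − 12.7 L) = -2245 J.
After step 1: P = 522 kPa, V = 8.4 L, T = 267.9 K.
Step 2 (isothermal): W = P₁V₁ ln(V₂/V₁) = (4385) ln(3.55/8.4) = -3777 J.
W_total = -2245 − 3777 = -6021 J.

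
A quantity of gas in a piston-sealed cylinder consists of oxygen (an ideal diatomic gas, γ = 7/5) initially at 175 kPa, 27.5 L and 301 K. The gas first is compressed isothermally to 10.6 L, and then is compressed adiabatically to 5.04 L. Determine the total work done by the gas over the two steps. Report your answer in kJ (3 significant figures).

W_total ≈ -8.75 kJ

Step 1 (isothermal): W = P₁V₁ ln(V₂/V₁) = (4812) ln(10.6/27.5) = -4588 J.
After step 1: P = 454 kPa, V = 10.6 L, T = 301 K.
Step 2 (adiabatic): W = (P₁V₁ − P₂V₂)/(γ−1) = (4812 − 6479)/0.4 = -4167 J.
W_total = -4588 − 4167 = -8755 J.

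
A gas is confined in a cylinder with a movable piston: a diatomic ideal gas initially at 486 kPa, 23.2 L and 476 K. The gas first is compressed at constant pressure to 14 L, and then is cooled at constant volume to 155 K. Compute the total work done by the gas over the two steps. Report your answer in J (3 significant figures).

W_total ≈ -4470 J

Step 1 (isobaric): W = PΔV = (486 kPa)(14 − 23.2 L) = -4471 J.
Step 2 (isochoric): W = 0 (constant volume).
W_total = -4471 + 0 = -4471 J.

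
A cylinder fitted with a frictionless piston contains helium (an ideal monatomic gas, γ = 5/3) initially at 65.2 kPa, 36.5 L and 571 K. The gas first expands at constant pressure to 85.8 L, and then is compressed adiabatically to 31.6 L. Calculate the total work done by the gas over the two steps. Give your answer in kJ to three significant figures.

Step 1 (isobaric): W = PΔV = (65.2 kPa)(85.8 − 36.5 L) = 3214 J.
After step 1: P = 65.2 kPa, V = 85.8 L, T = 1342 K.
Step 2 (adiabatic): W = (P₁V₁ − P₂V₂)/(γ−1) = (5594 − 10888)/0.667 = -7940 J.
W_total = 3214 − 7940 = -4726 J.

W_total ≈ -4.73 kJ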